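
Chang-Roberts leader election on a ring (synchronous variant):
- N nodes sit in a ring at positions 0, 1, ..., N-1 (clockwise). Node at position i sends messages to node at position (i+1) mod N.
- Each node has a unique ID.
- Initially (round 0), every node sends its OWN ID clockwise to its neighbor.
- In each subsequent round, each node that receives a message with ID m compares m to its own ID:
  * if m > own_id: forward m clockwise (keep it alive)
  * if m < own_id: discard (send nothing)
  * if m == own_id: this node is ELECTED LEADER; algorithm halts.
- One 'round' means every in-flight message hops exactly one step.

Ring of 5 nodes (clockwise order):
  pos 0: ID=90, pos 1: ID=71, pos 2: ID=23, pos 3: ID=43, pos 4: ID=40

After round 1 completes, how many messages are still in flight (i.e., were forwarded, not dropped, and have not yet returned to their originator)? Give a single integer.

Round 1: pos1(id71) recv 90: fwd; pos2(id23) recv 71: fwd; pos3(id43) recv 23: drop; pos4(id40) recv 43: fwd; pos0(id90) recv 40: drop
After round 1: 3 messages still in flight

Answer: 3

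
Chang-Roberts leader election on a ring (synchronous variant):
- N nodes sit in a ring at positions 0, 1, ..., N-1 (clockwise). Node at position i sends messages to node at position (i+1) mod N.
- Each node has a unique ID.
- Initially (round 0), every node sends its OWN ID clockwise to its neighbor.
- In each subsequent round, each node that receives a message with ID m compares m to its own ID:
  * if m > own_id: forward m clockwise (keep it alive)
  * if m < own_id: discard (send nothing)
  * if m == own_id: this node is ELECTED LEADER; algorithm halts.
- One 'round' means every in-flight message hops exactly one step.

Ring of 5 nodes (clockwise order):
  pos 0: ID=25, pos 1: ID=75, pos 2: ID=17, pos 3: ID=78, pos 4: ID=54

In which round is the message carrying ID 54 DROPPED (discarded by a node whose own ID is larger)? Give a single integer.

Round 1: pos1(id75) recv 25: drop; pos2(id17) recv 75: fwd; pos3(id78) recv 17: drop; pos4(id54) recv 78: fwd; pos0(id25) recv 54: fwd
Round 2: pos3(id78) recv 75: drop; pos0(id25) recv 78: fwd; pos1(id75) recv 54: drop
Round 3: pos1(id75) recv 78: fwd
Round 4: pos2(id17) recv 78: fwd
Round 5: pos3(id78) recv 78: ELECTED
Message ID 54 originates at pos 4; dropped at pos 1 in round 2

Answer: 2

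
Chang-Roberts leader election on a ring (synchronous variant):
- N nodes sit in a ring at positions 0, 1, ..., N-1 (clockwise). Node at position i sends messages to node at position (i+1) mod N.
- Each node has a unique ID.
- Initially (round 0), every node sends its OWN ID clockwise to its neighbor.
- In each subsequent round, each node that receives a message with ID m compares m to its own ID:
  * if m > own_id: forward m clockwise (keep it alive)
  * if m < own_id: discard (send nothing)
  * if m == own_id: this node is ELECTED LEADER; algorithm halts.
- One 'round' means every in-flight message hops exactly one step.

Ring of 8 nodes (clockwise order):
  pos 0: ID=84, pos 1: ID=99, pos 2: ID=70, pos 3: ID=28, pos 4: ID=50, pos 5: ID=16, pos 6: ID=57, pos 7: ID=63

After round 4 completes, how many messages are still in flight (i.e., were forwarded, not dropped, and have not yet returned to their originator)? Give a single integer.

Answer: 2

Derivation:
Round 1: pos1(id99) recv 84: drop; pos2(id70) recv 99: fwd; pos3(id28) recv 70: fwd; pos4(id50) recv 28: drop; pos5(id16) recv 50: fwd; pos6(id57) recv 16: drop; pos7(id63) recv 57: drop; pos0(id84) recv 63: drop
Round 2: pos3(id28) recv 99: fwd; pos4(id50) recv 70: fwd; pos6(id57) recv 50: drop
Round 3: pos4(id50) recv 99: fwd; pos5(id16) recv 70: fwd
Round 4: pos5(id16) recv 99: fwd; pos6(id57) recv 70: fwd
After round 4: 2 messages still in flight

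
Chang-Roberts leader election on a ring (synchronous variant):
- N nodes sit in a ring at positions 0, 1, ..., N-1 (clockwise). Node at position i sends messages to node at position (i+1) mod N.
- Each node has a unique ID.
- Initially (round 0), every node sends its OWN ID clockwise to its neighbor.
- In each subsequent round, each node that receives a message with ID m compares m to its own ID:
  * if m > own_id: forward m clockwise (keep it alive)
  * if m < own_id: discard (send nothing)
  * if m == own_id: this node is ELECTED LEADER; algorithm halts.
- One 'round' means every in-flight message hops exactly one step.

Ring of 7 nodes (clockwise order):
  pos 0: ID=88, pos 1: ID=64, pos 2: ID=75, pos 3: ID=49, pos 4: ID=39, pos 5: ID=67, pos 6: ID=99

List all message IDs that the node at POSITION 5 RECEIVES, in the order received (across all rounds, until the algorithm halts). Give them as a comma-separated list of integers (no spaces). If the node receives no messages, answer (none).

Round 1: pos1(id64) recv 88: fwd; pos2(id75) recv 64: drop; pos3(id49) recv 75: fwd; pos4(id39) recv 49: fwd; pos5(id67) recv 39: drop; pos6(id99) recv 67: drop; pos0(id88) recv 99: fwd
Round 2: pos2(id75) recv 88: fwd; pos4(id39) recv 75: fwd; pos5(id67) recv 49: drop; pos1(id64) recv 99: fwd
Round 3: pos3(id49) recv 88: fwd; pos5(id67) recv 75: fwd; pos2(id75) recv 99: fwd
Round 4: pos4(id39) recv 88: fwd; pos6(id99) recv 75: drop; pos3(id49) recv 99: fwd
Round 5: pos5(id67) recv 88: fwd; pos4(id39) recv 99: fwd
Round 6: pos6(id99) recv 88: drop; pos5(id67) recv 99: fwd
Round 7: pos6(id99) recv 99: ELECTED

Answer: 39,49,75,88,99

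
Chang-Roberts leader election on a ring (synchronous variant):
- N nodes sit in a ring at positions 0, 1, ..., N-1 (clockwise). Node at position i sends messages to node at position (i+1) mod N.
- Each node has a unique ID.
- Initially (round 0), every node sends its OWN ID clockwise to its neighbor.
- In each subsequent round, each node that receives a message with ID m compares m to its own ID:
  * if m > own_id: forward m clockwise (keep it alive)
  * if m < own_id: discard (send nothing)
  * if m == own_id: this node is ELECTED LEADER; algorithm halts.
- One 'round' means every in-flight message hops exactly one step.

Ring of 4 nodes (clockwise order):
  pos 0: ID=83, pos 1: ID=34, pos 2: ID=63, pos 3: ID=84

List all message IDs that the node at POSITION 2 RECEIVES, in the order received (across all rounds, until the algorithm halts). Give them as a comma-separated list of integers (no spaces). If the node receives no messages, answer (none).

Answer: 34,83,84

Derivation:
Round 1: pos1(id34) recv 83: fwd; pos2(id63) recv 34: drop; pos3(id84) recv 63: drop; pos0(id83) recv 84: fwd
Round 2: pos2(id63) recv 83: fwd; pos1(id34) recv 84: fwd
Round 3: pos3(id84) recv 83: drop; pos2(id63) recv 84: fwd
Round 4: pos3(id84) recv 84: ELECTED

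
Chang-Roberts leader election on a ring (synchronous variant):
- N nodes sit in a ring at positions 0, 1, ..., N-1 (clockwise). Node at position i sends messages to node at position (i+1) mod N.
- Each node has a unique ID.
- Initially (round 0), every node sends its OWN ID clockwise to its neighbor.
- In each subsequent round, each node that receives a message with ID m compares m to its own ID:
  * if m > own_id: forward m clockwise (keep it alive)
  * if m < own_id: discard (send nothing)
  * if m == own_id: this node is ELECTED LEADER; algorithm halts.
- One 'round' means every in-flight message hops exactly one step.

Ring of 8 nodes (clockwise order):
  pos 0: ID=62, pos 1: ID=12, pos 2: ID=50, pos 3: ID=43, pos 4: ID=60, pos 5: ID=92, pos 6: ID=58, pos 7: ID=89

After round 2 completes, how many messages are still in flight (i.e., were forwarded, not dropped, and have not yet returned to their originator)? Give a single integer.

Answer: 3

Derivation:
Round 1: pos1(id12) recv 62: fwd; pos2(id50) recv 12: drop; pos3(id43) recv 50: fwd; pos4(id60) recv 43: drop; pos5(id92) recv 60: drop; pos6(id58) recv 92: fwd; pos7(id89) recv 58: drop; pos0(id62) recv 89: fwd
Round 2: pos2(id50) recv 62: fwd; pos4(id60) recv 50: drop; pos7(id89) recv 92: fwd; pos1(id12) recv 89: fwd
After round 2: 3 messages still in flight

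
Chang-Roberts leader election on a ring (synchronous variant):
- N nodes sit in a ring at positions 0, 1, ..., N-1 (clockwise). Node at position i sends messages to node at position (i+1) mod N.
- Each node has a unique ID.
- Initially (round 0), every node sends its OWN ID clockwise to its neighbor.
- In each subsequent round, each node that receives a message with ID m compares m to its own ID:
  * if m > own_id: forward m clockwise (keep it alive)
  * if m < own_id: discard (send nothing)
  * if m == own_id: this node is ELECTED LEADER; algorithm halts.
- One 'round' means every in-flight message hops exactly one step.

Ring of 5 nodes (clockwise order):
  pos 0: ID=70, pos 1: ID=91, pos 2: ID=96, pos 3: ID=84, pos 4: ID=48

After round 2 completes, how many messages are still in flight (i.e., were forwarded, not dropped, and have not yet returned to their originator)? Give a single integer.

Answer: 2

Derivation:
Round 1: pos1(id91) recv 70: drop; pos2(id96) recv 91: drop; pos3(id84) recv 96: fwd; pos4(id48) recv 84: fwd; pos0(id70) recv 48: drop
Round 2: pos4(id48) recv 96: fwd; pos0(id70) recv 84: fwd
After round 2: 2 messages still in flight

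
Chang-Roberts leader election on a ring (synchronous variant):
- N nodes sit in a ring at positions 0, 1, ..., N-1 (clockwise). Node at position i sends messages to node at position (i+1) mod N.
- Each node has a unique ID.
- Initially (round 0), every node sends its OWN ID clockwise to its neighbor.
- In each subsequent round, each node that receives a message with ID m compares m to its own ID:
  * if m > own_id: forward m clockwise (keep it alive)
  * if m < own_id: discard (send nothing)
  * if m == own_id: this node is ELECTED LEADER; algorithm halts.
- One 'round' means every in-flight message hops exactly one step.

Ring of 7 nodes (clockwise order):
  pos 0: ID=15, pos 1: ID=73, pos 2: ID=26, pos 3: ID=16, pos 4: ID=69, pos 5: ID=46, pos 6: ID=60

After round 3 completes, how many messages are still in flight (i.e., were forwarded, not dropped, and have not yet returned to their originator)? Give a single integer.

Round 1: pos1(id73) recv 15: drop; pos2(id26) recv 73: fwd; pos3(id16) recv 26: fwd; pos4(id69) recv 16: drop; pos5(id46) recv 69: fwd; pos6(id60) recv 46: drop; pos0(id15) recv 60: fwd
Round 2: pos3(id16) recv 73: fwd; pos4(id69) recv 26: drop; pos6(id60) recv 69: fwd; pos1(id73) recv 60: drop
Round 3: pos4(id69) recv 73: fwd; pos0(id15) recv 69: fwd
After round 3: 2 messages still in flight

Answer: 2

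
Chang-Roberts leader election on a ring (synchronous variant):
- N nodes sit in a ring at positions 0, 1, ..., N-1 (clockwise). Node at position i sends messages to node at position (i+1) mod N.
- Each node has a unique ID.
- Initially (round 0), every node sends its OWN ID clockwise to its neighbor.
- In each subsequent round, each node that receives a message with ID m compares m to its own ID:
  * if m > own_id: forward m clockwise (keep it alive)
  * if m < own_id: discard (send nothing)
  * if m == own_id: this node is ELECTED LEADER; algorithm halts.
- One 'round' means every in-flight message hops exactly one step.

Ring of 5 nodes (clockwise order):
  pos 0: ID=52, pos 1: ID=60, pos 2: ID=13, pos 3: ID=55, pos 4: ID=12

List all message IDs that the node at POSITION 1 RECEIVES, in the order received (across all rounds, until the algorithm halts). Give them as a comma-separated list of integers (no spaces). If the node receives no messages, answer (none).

Answer: 52,55,60

Derivation:
Round 1: pos1(id60) recv 52: drop; pos2(id13) recv 60: fwd; pos3(id55) recv 13: drop; pos4(id12) recv 55: fwd; pos0(id52) recv 12: drop
Round 2: pos3(id55) recv 60: fwd; pos0(id52) recv 55: fwd
Round 3: pos4(id12) recv 60: fwd; pos1(id60) recv 55: drop
Round 4: pos0(id52) recv 60: fwd
Round 5: pos1(id60) recv 60: ELECTED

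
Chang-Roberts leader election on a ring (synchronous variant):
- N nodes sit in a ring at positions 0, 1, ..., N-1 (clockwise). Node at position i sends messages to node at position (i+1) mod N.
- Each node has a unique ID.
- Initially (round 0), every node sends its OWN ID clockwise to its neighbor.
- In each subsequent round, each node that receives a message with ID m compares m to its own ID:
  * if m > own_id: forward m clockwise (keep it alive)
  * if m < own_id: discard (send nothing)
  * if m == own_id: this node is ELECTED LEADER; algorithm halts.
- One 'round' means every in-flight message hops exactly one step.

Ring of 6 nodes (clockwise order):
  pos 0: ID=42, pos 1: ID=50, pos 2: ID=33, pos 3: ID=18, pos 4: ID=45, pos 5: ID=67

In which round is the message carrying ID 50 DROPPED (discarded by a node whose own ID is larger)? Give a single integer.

Answer: 4

Derivation:
Round 1: pos1(id50) recv 42: drop; pos2(id33) recv 50: fwd; pos3(id18) recv 33: fwd; pos4(id45) recv 18: drop; pos5(id67) recv 45: drop; pos0(id42) recv 67: fwd
Round 2: pos3(id18) recv 50: fwd; pos4(id45) recv 33: drop; pos1(id50) recv 67: fwd
Round 3: pos4(id45) recv 50: fwd; pos2(id33) recv 67: fwd
Round 4: pos5(id67) recv 50: drop; pos3(id18) recv 67: fwd
Round 5: pos4(id45) recv 67: fwd
Round 6: pos5(id67) recv 67: ELECTED
Message ID 50 originates at pos 1; dropped at pos 5 in round 4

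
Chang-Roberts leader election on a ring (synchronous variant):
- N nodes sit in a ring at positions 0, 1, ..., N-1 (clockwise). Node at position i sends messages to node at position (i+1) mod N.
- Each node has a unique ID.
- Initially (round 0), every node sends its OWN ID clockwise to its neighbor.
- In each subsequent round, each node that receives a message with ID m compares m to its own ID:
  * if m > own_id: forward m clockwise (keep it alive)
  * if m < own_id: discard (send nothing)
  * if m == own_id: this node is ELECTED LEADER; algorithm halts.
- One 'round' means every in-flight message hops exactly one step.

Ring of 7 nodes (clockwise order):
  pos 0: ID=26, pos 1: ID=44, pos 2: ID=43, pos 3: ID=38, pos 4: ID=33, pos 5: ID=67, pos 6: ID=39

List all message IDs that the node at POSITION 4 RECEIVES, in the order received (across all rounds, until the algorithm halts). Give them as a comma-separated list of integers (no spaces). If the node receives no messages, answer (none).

Answer: 38,43,44,67

Derivation:
Round 1: pos1(id44) recv 26: drop; pos2(id43) recv 44: fwd; pos3(id38) recv 43: fwd; pos4(id33) recv 38: fwd; pos5(id67) recv 33: drop; pos6(id39) recv 67: fwd; pos0(id26) recv 39: fwd
Round 2: pos3(id38) recv 44: fwd; pos4(id33) recv 43: fwd; pos5(id67) recv 38: drop; pos0(id26) recv 67: fwd; pos1(id44) recv 39: drop
Round 3: pos4(id33) recv 44: fwd; pos5(id67) recv 43: drop; pos1(id44) recv 67: fwd
Round 4: pos5(id67) recv 44: drop; pos2(id43) recv 67: fwd
Round 5: pos3(id38) recv 67: fwd
Round 6: pos4(id33) recv 67: fwd
Round 7: pos5(id67) recv 67: ELECTED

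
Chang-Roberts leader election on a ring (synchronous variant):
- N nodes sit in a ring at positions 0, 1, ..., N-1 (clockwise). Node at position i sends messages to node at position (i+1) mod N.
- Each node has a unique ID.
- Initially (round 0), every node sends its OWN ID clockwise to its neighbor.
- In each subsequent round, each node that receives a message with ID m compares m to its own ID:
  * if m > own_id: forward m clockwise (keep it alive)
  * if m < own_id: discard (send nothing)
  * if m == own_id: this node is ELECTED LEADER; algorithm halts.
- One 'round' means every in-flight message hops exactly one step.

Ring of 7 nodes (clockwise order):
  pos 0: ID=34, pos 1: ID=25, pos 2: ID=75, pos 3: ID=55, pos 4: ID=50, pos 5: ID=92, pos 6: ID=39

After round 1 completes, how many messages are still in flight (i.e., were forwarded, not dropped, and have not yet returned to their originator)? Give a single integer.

Answer: 5

Derivation:
Round 1: pos1(id25) recv 34: fwd; pos2(id75) recv 25: drop; pos3(id55) recv 75: fwd; pos4(id50) recv 55: fwd; pos5(id92) recv 50: drop; pos6(id39) recv 92: fwd; pos0(id34) recv 39: fwd
After round 1: 5 messages still in flight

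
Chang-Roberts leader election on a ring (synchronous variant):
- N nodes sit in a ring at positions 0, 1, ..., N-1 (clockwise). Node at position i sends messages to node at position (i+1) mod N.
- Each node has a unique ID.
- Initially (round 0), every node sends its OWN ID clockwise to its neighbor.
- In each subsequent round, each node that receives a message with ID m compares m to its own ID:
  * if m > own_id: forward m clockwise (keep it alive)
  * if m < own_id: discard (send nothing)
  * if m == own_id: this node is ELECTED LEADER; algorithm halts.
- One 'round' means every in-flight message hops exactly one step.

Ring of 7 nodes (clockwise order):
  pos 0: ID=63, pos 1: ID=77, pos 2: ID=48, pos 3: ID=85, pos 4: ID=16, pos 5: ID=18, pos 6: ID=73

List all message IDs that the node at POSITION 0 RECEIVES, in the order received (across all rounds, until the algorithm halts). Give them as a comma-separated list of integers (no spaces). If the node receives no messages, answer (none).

Answer: 73,85

Derivation:
Round 1: pos1(id77) recv 63: drop; pos2(id48) recv 77: fwd; pos3(id85) recv 48: drop; pos4(id16) recv 85: fwd; pos5(id18) recv 16: drop; pos6(id73) recv 18: drop; pos0(id63) recv 73: fwd
Round 2: pos3(id85) recv 77: drop; pos5(id18) recv 85: fwd; pos1(id77) recv 73: drop
Round 3: pos6(id73) recv 85: fwd
Round 4: pos0(id63) recv 85: fwd
Round 5: pos1(id77) recv 85: fwd
Round 6: pos2(id48) recv 85: fwd
Round 7: pos3(id85) recv 85: ELECTED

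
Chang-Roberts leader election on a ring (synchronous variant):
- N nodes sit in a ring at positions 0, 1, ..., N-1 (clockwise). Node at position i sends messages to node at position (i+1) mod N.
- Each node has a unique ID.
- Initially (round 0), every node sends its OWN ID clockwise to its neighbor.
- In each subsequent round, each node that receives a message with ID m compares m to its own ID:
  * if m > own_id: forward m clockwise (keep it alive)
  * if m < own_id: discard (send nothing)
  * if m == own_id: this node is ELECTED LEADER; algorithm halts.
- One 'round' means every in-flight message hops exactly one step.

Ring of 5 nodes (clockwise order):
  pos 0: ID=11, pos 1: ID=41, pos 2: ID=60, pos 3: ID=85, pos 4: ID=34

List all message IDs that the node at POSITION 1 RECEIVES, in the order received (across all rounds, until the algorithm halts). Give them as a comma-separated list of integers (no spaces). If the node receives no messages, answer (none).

Round 1: pos1(id41) recv 11: drop; pos2(id60) recv 41: drop; pos3(id85) recv 60: drop; pos4(id34) recv 85: fwd; pos0(id11) recv 34: fwd
Round 2: pos0(id11) recv 85: fwd; pos1(id41) recv 34: drop
Round 3: pos1(id41) recv 85: fwd
Round 4: pos2(id60) recv 85: fwd
Round 5: pos3(id85) recv 85: ELECTED

Answer: 11,34,85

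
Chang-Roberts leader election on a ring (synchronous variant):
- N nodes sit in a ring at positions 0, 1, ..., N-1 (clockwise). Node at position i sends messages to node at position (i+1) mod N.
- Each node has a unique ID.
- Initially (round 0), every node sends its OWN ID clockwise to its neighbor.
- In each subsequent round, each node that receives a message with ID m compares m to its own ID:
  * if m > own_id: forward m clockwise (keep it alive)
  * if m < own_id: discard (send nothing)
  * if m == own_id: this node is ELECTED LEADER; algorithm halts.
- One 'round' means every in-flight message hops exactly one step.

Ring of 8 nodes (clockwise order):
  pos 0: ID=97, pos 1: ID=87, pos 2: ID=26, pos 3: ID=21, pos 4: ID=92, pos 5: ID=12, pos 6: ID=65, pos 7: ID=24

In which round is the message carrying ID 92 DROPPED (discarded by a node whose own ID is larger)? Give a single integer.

Round 1: pos1(id87) recv 97: fwd; pos2(id26) recv 87: fwd; pos3(id21) recv 26: fwd; pos4(id92) recv 21: drop; pos5(id12) recv 92: fwd; pos6(id65) recv 12: drop; pos7(id24) recv 65: fwd; pos0(id97) recv 24: drop
Round 2: pos2(id26) recv 97: fwd; pos3(id21) recv 87: fwd; pos4(id92) recv 26: drop; pos6(id65) recv 92: fwd; pos0(id97) recv 65: drop
Round 3: pos3(id21) recv 97: fwd; pos4(id92) recv 87: drop; pos7(id24) recv 92: fwd
Round 4: pos4(id92) recv 97: fwd; pos0(id97) recv 92: drop
Round 5: pos5(id12) recv 97: fwd
Round 6: pos6(id65) recv 97: fwd
Round 7: pos7(id24) recv 97: fwd
Round 8: pos0(id97) recv 97: ELECTED
Message ID 92 originates at pos 4; dropped at pos 0 in round 4

Answer: 4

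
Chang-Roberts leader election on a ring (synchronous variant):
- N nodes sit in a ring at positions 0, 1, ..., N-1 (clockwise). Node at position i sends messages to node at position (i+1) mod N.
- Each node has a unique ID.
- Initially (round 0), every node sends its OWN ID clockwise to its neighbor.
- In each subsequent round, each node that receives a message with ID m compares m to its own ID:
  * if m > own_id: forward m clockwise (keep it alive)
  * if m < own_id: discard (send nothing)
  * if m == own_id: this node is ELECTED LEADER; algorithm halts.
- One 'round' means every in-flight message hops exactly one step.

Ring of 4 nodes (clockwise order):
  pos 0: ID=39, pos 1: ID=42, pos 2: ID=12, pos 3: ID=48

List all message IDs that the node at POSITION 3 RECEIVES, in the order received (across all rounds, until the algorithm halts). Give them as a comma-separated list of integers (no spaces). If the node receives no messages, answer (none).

Round 1: pos1(id42) recv 39: drop; pos2(id12) recv 42: fwd; pos3(id48) recv 12: drop; pos0(id39) recv 48: fwd
Round 2: pos3(id48) recv 42: drop; pos1(id42) recv 48: fwd
Round 3: pos2(id12) recv 48: fwd
Round 4: pos3(id48) recv 48: ELECTED

Answer: 12,42,48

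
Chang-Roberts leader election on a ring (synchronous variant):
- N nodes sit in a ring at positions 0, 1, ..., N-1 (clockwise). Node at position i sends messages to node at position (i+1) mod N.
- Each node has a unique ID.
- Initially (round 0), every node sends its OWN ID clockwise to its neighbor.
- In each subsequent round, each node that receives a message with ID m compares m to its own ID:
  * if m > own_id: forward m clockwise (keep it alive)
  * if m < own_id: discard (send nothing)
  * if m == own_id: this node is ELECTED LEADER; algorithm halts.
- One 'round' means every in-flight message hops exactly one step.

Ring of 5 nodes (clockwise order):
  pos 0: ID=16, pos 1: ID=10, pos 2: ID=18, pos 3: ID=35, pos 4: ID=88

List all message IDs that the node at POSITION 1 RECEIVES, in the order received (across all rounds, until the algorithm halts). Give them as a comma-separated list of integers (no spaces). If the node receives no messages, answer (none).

Round 1: pos1(id10) recv 16: fwd; pos2(id18) recv 10: drop; pos3(id35) recv 18: drop; pos4(id88) recv 35: drop; pos0(id16) recv 88: fwd
Round 2: pos2(id18) recv 16: drop; pos1(id10) recv 88: fwd
Round 3: pos2(id18) recv 88: fwd
Round 4: pos3(id35) recv 88: fwd
Round 5: pos4(id88) recv 88: ELECTED

Answer: 16,88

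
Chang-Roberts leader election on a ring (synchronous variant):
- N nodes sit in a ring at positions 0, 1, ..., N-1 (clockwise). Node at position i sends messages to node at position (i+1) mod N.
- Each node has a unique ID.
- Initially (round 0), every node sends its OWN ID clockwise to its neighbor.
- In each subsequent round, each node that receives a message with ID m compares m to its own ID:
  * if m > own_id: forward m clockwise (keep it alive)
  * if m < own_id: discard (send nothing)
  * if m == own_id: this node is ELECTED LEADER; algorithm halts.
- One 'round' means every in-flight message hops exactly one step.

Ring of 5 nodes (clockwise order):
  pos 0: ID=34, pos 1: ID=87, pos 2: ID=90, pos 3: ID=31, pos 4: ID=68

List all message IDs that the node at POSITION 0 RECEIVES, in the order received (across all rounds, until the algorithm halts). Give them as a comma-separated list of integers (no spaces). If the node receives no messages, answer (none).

Round 1: pos1(id87) recv 34: drop; pos2(id90) recv 87: drop; pos3(id31) recv 90: fwd; pos4(id68) recv 31: drop; pos0(id34) recv 68: fwd
Round 2: pos4(id68) recv 90: fwd; pos1(id87) recv 68: drop
Round 3: pos0(id34) recv 90: fwd
Round 4: pos1(id87) recv 90: fwd
Round 5: pos2(id90) recv 90: ELECTED

Answer: 68,90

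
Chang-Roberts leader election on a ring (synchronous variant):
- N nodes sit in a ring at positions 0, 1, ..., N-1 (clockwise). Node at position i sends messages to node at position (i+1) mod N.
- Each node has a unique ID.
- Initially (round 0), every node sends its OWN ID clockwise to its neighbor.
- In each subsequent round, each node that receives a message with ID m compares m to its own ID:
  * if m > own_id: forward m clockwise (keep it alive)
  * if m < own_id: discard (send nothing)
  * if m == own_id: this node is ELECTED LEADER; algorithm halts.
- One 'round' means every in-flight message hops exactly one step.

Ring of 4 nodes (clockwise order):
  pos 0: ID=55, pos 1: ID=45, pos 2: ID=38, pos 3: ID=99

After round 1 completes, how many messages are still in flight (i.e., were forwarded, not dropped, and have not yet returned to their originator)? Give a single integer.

Round 1: pos1(id45) recv 55: fwd; pos2(id38) recv 45: fwd; pos3(id99) recv 38: drop; pos0(id55) recv 99: fwd
After round 1: 3 messages still in flight

Answer: 3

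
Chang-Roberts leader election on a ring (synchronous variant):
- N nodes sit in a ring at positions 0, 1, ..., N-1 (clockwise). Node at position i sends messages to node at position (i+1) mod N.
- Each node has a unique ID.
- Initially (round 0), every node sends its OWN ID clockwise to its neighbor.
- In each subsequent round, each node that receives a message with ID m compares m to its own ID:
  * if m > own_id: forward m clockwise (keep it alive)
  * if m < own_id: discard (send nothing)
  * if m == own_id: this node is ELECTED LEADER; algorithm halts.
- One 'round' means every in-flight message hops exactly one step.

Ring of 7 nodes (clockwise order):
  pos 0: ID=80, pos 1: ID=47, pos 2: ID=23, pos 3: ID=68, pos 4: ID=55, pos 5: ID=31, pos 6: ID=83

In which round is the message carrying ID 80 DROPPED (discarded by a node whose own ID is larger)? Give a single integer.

Round 1: pos1(id47) recv 80: fwd; pos2(id23) recv 47: fwd; pos3(id68) recv 23: drop; pos4(id55) recv 68: fwd; pos5(id31) recv 55: fwd; pos6(id83) recv 31: drop; pos0(id80) recv 83: fwd
Round 2: pos2(id23) recv 80: fwd; pos3(id68) recv 47: drop; pos5(id31) recv 68: fwd; pos6(id83) recv 55: drop; pos1(id47) recv 83: fwd
Round 3: pos3(id68) recv 80: fwd; pos6(id83) recv 68: drop; pos2(id23) recv 83: fwd
Round 4: pos4(id55) recv 80: fwd; pos3(id68) recv 83: fwd
Round 5: pos5(id31) recv 80: fwd; pos4(id55) recv 83: fwd
Round 6: pos6(id83) recv 80: drop; pos5(id31) recv 83: fwd
Round 7: pos6(id83) recv 83: ELECTED
Message ID 80 originates at pos 0; dropped at pos 6 in round 6

Answer: 6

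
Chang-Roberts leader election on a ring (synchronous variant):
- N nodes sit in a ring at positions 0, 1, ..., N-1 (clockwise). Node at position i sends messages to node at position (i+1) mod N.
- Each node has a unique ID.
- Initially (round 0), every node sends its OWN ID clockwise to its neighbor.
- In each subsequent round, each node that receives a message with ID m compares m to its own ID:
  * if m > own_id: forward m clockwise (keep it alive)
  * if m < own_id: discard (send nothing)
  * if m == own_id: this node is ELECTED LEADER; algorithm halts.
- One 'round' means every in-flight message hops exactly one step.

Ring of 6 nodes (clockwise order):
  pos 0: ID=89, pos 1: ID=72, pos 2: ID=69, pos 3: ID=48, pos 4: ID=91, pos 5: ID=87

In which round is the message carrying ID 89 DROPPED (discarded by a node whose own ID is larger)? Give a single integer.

Round 1: pos1(id72) recv 89: fwd; pos2(id69) recv 72: fwd; pos3(id48) recv 69: fwd; pos4(id91) recv 48: drop; pos5(id87) recv 91: fwd; pos0(id89) recv 87: drop
Round 2: pos2(id69) recv 89: fwd; pos3(id48) recv 72: fwd; pos4(id91) recv 69: drop; pos0(id89) recv 91: fwd
Round 3: pos3(id48) recv 89: fwd; pos4(id91) recv 72: drop; pos1(id72) recv 91: fwd
Round 4: pos4(id91) recv 89: drop; pos2(id69) recv 91: fwd
Round 5: pos3(id48) recv 91: fwd
Round 6: pos4(id91) recv 91: ELECTED
Message ID 89 originates at pos 0; dropped at pos 4 in round 4

Answer: 4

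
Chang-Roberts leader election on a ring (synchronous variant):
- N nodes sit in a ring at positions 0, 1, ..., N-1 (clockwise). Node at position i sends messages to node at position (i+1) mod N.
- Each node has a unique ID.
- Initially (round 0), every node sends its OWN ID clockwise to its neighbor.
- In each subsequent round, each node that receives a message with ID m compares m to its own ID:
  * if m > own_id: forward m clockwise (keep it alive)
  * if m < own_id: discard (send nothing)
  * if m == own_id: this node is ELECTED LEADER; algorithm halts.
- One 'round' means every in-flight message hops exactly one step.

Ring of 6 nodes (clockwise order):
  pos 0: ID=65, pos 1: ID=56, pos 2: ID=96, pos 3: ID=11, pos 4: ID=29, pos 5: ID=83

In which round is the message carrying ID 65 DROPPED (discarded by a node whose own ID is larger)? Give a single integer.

Round 1: pos1(id56) recv 65: fwd; pos2(id96) recv 56: drop; pos3(id11) recv 96: fwd; pos4(id29) recv 11: drop; pos5(id83) recv 29: drop; pos0(id65) recv 83: fwd
Round 2: pos2(id96) recv 65: drop; pos4(id29) recv 96: fwd; pos1(id56) recv 83: fwd
Round 3: pos5(id83) recv 96: fwd; pos2(id96) recv 83: drop
Round 4: pos0(id65) recv 96: fwd
Round 5: pos1(id56) recv 96: fwd
Round 6: pos2(id96) recv 96: ELECTED
Message ID 65 originates at pos 0; dropped at pos 2 in round 2

Answer: 2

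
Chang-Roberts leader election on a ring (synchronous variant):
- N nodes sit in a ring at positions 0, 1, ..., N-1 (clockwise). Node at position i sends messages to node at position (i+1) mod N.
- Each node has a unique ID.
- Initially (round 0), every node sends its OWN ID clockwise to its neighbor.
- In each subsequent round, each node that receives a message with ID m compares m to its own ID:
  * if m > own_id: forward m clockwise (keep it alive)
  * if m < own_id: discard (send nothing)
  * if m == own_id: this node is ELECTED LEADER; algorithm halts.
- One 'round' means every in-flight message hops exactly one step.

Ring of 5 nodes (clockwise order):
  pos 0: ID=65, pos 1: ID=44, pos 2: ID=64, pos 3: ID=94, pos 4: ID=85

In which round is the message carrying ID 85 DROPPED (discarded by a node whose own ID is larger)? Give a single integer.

Round 1: pos1(id44) recv 65: fwd; pos2(id64) recv 44: drop; pos3(id94) recv 64: drop; pos4(id85) recv 94: fwd; pos0(id65) recv 85: fwd
Round 2: pos2(id64) recv 65: fwd; pos0(id65) recv 94: fwd; pos1(id44) recv 85: fwd
Round 3: pos3(id94) recv 65: drop; pos1(id44) recv 94: fwd; pos2(id64) recv 85: fwd
Round 4: pos2(id64) recv 94: fwd; pos3(id94) recv 85: drop
Round 5: pos3(id94) recv 94: ELECTED
Message ID 85 originates at pos 4; dropped at pos 3 in round 4

Answer: 4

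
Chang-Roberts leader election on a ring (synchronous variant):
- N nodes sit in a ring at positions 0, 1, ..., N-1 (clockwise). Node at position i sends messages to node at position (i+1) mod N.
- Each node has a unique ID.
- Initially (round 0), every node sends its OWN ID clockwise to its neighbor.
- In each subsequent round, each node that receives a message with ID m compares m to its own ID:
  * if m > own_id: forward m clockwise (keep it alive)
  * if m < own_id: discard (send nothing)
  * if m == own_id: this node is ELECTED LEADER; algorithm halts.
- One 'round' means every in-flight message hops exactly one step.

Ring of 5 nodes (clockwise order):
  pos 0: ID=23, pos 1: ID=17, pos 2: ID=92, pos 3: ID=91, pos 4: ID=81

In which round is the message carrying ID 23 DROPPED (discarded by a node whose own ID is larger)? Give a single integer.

Round 1: pos1(id17) recv 23: fwd; pos2(id92) recv 17: drop; pos3(id91) recv 92: fwd; pos4(id81) recv 91: fwd; pos0(id23) recv 81: fwd
Round 2: pos2(id92) recv 23: drop; pos4(id81) recv 92: fwd; pos0(id23) recv 91: fwd; pos1(id17) recv 81: fwd
Round 3: pos0(id23) recv 92: fwd; pos1(id17) recv 91: fwd; pos2(id92) recv 81: drop
Round 4: pos1(id17) recv 92: fwd; pos2(id92) recv 91: drop
Round 5: pos2(id92) recv 92: ELECTED
Message ID 23 originates at pos 0; dropped at pos 2 in round 2

Answer: 2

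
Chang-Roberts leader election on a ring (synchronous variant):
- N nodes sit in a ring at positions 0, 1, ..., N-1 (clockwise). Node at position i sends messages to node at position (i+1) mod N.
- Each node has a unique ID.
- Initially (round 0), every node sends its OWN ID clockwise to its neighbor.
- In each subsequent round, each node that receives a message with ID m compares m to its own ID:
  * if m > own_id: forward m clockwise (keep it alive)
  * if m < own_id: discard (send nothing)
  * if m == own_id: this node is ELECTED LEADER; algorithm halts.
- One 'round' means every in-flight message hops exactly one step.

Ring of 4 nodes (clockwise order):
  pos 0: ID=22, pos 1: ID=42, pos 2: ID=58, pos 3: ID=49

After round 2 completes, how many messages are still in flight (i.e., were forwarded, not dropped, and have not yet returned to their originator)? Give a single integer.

Round 1: pos1(id42) recv 22: drop; pos2(id58) recv 42: drop; pos3(id49) recv 58: fwd; pos0(id22) recv 49: fwd
Round 2: pos0(id22) recv 58: fwd; pos1(id42) recv 49: fwd
After round 2: 2 messages still in flight

Answer: 2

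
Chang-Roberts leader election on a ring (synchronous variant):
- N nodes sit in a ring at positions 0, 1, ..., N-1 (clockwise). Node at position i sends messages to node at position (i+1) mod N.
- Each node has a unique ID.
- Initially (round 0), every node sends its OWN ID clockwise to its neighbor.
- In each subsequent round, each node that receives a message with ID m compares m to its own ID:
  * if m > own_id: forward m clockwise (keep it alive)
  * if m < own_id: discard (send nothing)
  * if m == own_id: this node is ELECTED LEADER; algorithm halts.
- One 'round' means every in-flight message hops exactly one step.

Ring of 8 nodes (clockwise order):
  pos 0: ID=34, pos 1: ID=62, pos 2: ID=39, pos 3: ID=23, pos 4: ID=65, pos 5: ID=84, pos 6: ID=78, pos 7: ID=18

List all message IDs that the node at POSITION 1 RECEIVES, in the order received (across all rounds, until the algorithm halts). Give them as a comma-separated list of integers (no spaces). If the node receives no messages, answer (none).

Round 1: pos1(id62) recv 34: drop; pos2(id39) recv 62: fwd; pos3(id23) recv 39: fwd; pos4(id65) recv 23: drop; pos5(id84) recv 65: drop; pos6(id78) recv 84: fwd; pos7(id18) recv 78: fwd; pos0(id34) recv 18: drop
Round 2: pos3(id23) recv 62: fwd; pos4(id65) recv 39: drop; pos7(id18) recv 84: fwd; pos0(id34) recv 78: fwd
Round 3: pos4(id65) recv 62: drop; pos0(id34) recv 84: fwd; pos1(id62) recv 78: fwd
Round 4: pos1(id62) recv 84: fwd; pos2(id39) recv 78: fwd
Round 5: pos2(id39) recv 84: fwd; pos3(id23) recv 78: fwd
Round 6: pos3(id23) recv 84: fwd; pos4(id65) recv 78: fwd
Round 7: pos4(id65) recv 84: fwd; pos5(id84) recv 78: drop
Round 8: pos5(id84) recv 84: ELECTED

Answer: 34,78,84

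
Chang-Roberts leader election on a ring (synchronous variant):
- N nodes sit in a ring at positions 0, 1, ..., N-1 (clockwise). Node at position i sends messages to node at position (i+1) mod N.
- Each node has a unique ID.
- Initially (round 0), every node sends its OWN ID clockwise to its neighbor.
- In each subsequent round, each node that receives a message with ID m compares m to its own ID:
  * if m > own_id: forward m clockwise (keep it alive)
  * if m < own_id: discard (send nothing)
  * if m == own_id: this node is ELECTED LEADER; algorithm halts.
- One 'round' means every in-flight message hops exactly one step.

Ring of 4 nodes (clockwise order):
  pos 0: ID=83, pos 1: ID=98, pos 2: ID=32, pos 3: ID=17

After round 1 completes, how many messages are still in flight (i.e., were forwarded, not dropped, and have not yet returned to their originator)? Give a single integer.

Answer: 2

Derivation:
Round 1: pos1(id98) recv 83: drop; pos2(id32) recv 98: fwd; pos3(id17) recv 32: fwd; pos0(id83) recv 17: drop
After round 1: 2 messages still in flight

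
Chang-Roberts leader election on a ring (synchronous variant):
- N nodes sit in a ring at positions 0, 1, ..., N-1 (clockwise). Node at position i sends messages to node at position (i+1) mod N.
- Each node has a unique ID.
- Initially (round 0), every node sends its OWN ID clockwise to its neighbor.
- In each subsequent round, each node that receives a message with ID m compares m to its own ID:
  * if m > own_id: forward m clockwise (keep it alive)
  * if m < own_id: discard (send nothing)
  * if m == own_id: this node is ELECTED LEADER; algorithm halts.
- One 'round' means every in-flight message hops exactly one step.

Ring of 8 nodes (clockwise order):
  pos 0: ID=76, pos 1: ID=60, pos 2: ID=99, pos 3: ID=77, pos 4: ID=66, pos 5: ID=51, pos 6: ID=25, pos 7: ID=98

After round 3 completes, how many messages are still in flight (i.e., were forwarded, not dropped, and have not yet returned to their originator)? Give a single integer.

Answer: 2

Derivation:
Round 1: pos1(id60) recv 76: fwd; pos2(id99) recv 60: drop; pos3(id77) recv 99: fwd; pos4(id66) recv 77: fwd; pos5(id51) recv 66: fwd; pos6(id25) recv 51: fwd; pos7(id98) recv 25: drop; pos0(id76) recv 98: fwd
Round 2: pos2(id99) recv 76: drop; pos4(id66) recv 99: fwd; pos5(id51) recv 77: fwd; pos6(id25) recv 66: fwd; pos7(id98) recv 51: drop; pos1(id60) recv 98: fwd
Round 3: pos5(id51) recv 99: fwd; pos6(id25) recv 77: fwd; pos7(id98) recv 66: drop; pos2(id99) recv 98: drop
After round 3: 2 messages still in flight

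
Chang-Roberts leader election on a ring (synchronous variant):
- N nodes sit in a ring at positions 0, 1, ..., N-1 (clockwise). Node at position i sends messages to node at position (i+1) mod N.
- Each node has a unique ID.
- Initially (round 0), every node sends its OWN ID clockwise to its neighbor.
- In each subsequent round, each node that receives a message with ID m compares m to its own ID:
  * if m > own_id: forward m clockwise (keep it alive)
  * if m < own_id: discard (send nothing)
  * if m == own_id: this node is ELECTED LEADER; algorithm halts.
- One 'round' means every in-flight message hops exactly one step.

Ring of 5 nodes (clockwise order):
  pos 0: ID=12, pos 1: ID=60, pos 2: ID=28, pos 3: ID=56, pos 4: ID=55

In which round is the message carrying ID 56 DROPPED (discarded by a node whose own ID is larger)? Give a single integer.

Round 1: pos1(id60) recv 12: drop; pos2(id28) recv 60: fwd; pos3(id56) recv 28: drop; pos4(id55) recv 56: fwd; pos0(id12) recv 55: fwd
Round 2: pos3(id56) recv 60: fwd; pos0(id12) recv 56: fwd; pos1(id60) recv 55: drop
Round 3: pos4(id55) recv 60: fwd; pos1(id60) recv 56: drop
Round 4: pos0(id12) recv 60: fwd
Round 5: pos1(id60) recv 60: ELECTED
Message ID 56 originates at pos 3; dropped at pos 1 in round 3

Answer: 3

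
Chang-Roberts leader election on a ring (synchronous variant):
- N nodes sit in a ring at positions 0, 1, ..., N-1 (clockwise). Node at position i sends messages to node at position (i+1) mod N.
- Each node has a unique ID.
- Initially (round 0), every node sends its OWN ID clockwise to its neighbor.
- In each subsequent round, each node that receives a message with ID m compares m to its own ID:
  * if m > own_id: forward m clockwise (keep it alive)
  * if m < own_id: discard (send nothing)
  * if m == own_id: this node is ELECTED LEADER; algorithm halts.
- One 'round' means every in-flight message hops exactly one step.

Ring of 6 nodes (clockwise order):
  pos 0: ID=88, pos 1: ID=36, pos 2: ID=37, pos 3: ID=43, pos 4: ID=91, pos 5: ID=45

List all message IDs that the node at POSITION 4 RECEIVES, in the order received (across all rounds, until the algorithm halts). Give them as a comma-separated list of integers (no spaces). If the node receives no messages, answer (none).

Round 1: pos1(id36) recv 88: fwd; pos2(id37) recv 36: drop; pos3(id43) recv 37: drop; pos4(id91) recv 43: drop; pos5(id45) recv 91: fwd; pos0(id88) recv 45: drop
Round 2: pos2(id37) recv 88: fwd; pos0(id88) recv 91: fwd
Round 3: pos3(id43) recv 88: fwd; pos1(id36) recv 91: fwd
Round 4: pos4(id91) recv 88: drop; pos2(id37) recv 91: fwd
Round 5: pos3(id43) recv 91: fwd
Round 6: pos4(id91) recv 91: ELECTED

Answer: 43,88,91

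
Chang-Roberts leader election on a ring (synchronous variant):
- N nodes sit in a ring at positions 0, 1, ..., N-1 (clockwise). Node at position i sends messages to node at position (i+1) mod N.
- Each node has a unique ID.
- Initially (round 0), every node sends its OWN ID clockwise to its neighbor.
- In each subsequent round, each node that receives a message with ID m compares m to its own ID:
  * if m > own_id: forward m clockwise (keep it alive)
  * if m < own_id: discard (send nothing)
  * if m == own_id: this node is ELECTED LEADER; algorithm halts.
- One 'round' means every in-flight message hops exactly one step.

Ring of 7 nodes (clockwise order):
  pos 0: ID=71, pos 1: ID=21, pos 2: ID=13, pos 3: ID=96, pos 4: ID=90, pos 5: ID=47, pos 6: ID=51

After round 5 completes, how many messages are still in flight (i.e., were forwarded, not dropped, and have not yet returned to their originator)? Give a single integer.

Answer: 2

Derivation:
Round 1: pos1(id21) recv 71: fwd; pos2(id13) recv 21: fwd; pos3(id96) recv 13: drop; pos4(id90) recv 96: fwd; pos5(id47) recv 90: fwd; pos6(id51) recv 47: drop; pos0(id71) recv 51: drop
Round 2: pos2(id13) recv 71: fwd; pos3(id96) recv 21: drop; pos5(id47) recv 96: fwd; pos6(id51) recv 90: fwd
Round 3: pos3(id96) recv 71: drop; pos6(id51) recv 96: fwd; pos0(id71) recv 90: fwd
Round 4: pos0(id71) recv 96: fwd; pos1(id21) recv 90: fwd
Round 5: pos1(id21) recv 96: fwd; pos2(id13) recv 90: fwd
After round 5: 2 messages still in flight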